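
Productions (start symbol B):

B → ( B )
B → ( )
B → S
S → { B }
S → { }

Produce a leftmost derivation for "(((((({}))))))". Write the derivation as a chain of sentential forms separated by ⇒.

B⇒(B)⇒((B))⇒(((B)))⇒((((B))))⇒(((((B)))))⇒((((((B))))))⇒((((((S))))))⇒(((((({}))))))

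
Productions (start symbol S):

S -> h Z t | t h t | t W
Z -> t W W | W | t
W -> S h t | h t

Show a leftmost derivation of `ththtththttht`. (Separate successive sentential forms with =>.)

S => tW   [S -> t W]
tW => tSht   [W -> S h t]
tSht => thZtht   [S -> h Z t]
thZtht => thtWWtht   [Z -> t W W]
thtWWtht => ththtWtht   [W -> h t]
ththtWtht => ththtShttht   [W -> S h t]
ththtShttht => ththttWhttht   [S -> t W]
ththttWhttht => ththtththttht   [W -> h t]

S=>tW=>tSht=>thZtht=>thtWWtht=>ththtWtht=>ththtShttht=>ththttWhttht=>ththtththttht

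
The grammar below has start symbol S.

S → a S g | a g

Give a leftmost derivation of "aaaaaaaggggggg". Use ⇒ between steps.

S ⇒ aSg ⇒ aaSgg ⇒ aaaSggg ⇒ aaaaSgggg ⇒ aaaaaSggggg ⇒ aaaaaaSgggggg ⇒ aaaaaaaggggggg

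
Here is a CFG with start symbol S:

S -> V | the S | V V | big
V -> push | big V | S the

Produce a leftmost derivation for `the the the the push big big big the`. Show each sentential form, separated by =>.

S => the S => the the S => the the the S => the the the the S => the the the the V V => the the the the push V => the the the the push big V => the the the the push big big V => the the the the push big big S the => the the the the push big big big the

S => the S   [S -> the S]
the S => the the S   [S -> the S]
the the S => the the the S   [S -> the S]
the the the S => the the the the S   [S -> the S]
the the the the S => the the the the V V   [S -> V V]
the the the the V V => the the the the push V   [V -> push]
the the the the push V => the the the the push big V   [V -> big V]
the the the the push big V => the the the the push big big V   [V -> big V]
the the the the push big big V => the the the the push big big S the   [V -> S the]
the the the the push big big S the => the the the the push big big big the   [S -> big]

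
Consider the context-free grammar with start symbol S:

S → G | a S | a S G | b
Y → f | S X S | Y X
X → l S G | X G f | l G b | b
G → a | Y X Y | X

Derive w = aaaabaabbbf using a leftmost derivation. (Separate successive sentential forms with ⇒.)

S ⇒ aS   [S → a S]
aS ⇒ aG   [S → G]
aG ⇒ aYXY   [G → Y X Y]
aYXY ⇒ aSXSXY   [Y → S X S]
aSXSXY ⇒ aaSGXSXY   [S → a S G]
aaSGXSXY ⇒ aaaSGXSXY   [S → a S]
aaaSGXSXY ⇒ aaaaSGGXSXY   [S → a S G]
aaaaSGGXSXY ⇒ aaaabGGXSXY   [S → b]
aaaabGGXSXY ⇒ aaaabaGXSXY   [G → a]
aaaabaGXSXY ⇒ aaaabaaXSXY   [G → a]
aaaabaaXSXY ⇒ aaaabaabSXY   [X → b]
aaaabaabSXY ⇒ aaaabaabbXY   [S → b]
aaaabaabbXY ⇒ aaaabaabbbY   [X → b]
aaaabaabbbY ⇒ aaaabaabbbf   [Y → f]

S ⇒ aS ⇒ aG ⇒ aYXY ⇒ aSXSXY ⇒ aaSGXSXY ⇒ aaaSGXSXY ⇒ aaaaSGGXSXY ⇒ aaaabGGXSXY ⇒ aaaabaGXSXY ⇒ aaaabaaXSXY ⇒ aaaabaabSXY ⇒ aaaabaabbXY ⇒ aaaabaabbbY ⇒ aaaabaabbbf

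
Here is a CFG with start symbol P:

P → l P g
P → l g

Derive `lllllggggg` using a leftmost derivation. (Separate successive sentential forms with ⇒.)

P ⇒ lPg   [P → l P g]
lPg ⇒ llPgg   [P → l P g]
llPgg ⇒ lllPggg   [P → l P g]
lllPggg ⇒ llllPgggg   [P → l P g]
llllPgggg ⇒ lllllggggg   [P → l g]

P ⇒ lPg ⇒ llPgg ⇒ lllPggg ⇒ llllPgggg ⇒ lllllggggg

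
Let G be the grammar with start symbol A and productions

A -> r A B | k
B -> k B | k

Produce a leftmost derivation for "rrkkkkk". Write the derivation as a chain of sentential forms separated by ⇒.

A ⇒ rAB ⇒ rrABB ⇒ rrkBB ⇒ rrkkBB ⇒ rrkkkB ⇒ rrkkkkB ⇒ rrkkkkk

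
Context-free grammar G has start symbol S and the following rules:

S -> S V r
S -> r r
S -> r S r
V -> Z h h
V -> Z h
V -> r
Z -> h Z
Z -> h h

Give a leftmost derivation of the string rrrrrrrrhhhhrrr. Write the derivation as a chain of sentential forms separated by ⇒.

S ⇒ SVr   [S -> S V r]
SVr ⇒ SVrVr   [S -> S V r]
SVrVr ⇒ rSrVrVr   [S -> r S r]
rSrVrVr ⇒ rrSrrVrVr   [S -> r S r]
rrSrrVrVr ⇒ rrrSrrrVrVr   [S -> r S r]
rrrSrrrVrVr ⇒ rrrrrrrrVrVr   [S -> r r]
rrrrrrrrVrVr ⇒ rrrrrrrrZhhrVr   [V -> Z h h]
rrrrrrrrZhhrVr ⇒ rrrrrrrrhhhhrVr   [Z -> h h]
rrrrrrrrhhhhrVr ⇒ rrrrrrrrhhhhrrr   [V -> r]

S ⇒ SVr ⇒ SVrVr ⇒ rSrVrVr ⇒ rrSrrVrVr ⇒ rrrSrrrVrVr ⇒ rrrrrrrrVrVr ⇒ rrrrrrrrZhhrVr ⇒ rrrrrrrrhhhhrVr ⇒ rrrrrrrrhhhhrrr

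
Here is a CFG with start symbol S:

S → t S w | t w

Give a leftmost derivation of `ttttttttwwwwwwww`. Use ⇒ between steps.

S ⇒ tSw ⇒ ttSww ⇒ tttSwww ⇒ ttttSwwww ⇒ tttttSwwwww ⇒ ttttttSwwwwww ⇒ tttttttSwwwwwww ⇒ ttttttttwwwwwwww

S ⇒ tSw   [S → t S w]
tSw ⇒ ttSww   [S → t S w]
ttSww ⇒ tttSwww   [S → t S w]
tttSwww ⇒ ttttSwwww   [S → t S w]
ttttSwwww ⇒ tttttSwwwww   [S → t S w]
tttttSwwwww ⇒ ttttttSwwwwww   [S → t S w]
ttttttSwwwwww ⇒ tttttttSwwwwwww   [S → t S w]
tttttttSwwwwwww ⇒ ttttttttwwwwwwww   [S → t w]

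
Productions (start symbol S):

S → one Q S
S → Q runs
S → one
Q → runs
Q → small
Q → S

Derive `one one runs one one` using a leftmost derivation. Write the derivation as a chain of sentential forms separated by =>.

S => one Q S => one S S => one one Q S S => one one runs S S => one one runs one S => one one runs one one

S => one Q S   [S → one Q S]
one Q S => one S S   [Q → S]
one S S => one one Q S S   [S → one Q S]
one one Q S S => one one runs S S   [Q → runs]
one one runs S S => one one runs one S   [S → one]
one one runs one S => one one runs one one   [S → one]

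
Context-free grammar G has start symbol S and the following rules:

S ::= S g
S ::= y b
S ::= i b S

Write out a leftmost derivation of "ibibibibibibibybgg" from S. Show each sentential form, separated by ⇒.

S ⇒ ibS ⇒ ibibS ⇒ ibibibS ⇒ ibibibibS ⇒ ibibibibSg ⇒ ibibibibibSg ⇒ ibibibibibSgg ⇒ ibibibibibibSgg ⇒ ibibibibibibibSgg ⇒ ibibibibibibibybgg

S ⇒ ibS   [S ::= i b S]
ibS ⇒ ibibS   [S ::= i b S]
ibibS ⇒ ibibibS   [S ::= i b S]
ibibibS ⇒ ibibibibS   [S ::= i b S]
ibibibibS ⇒ ibibibibSg   [S ::= S g]
ibibibibSg ⇒ ibibibibibSg   [S ::= i b S]
ibibibibibSg ⇒ ibibibibibSgg   [S ::= S g]
ibibibibibSgg ⇒ ibibibibibibSgg   [S ::= i b S]
ibibibibibibSgg ⇒ ibibibibibibibSgg   [S ::= i b S]
ibibibibibibibSgg ⇒ ibibibibibibibybgg   [S ::= y b]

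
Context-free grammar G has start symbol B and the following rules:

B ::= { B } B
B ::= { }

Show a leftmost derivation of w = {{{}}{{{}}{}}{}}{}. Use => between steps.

B=>{B}B=>{{B}B}B=>{{{}}B}B=>{{{}}{B}B}B=>{{{}}{{B}B}B}B=>{{{}}{{{}}B}B}B=>{{{}}{{{}}{}}B}B=>{{{}}{{{}}{}}{}}B=>{{{}}{{{}}{}}{}}{}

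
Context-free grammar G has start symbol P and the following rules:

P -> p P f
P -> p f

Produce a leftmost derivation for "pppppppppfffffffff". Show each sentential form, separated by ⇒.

P⇒pPf⇒ppPff⇒pppPfff⇒ppppPffff⇒pppppPfffff⇒ppppppPffffff⇒pppppppPfffffff⇒ppppppppPffffffff⇒pppppppppfffffffff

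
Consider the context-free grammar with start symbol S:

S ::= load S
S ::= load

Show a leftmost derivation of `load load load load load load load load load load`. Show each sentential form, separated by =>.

S => load S => load load S => load load load S => load load load load S => load load load load load S => load load load load load load S => load load load load load load load S => load load load load load load load load S => load load load load load load load load load S => load load load load load load load load load load

S => load S   [S ::= load S]
load S => load load S   [S ::= load S]
load load S => load load load S   [S ::= load S]
load load load S => load load load load S   [S ::= load S]
load load load load S => load load load load load S   [S ::= load S]
load load load load load S => load load load load load load S   [S ::= load S]
load load load load load load S => load load load load load load load S   [S ::= load S]
load load load load load load load S => load load load load load load load load S   [S ::= load S]
load load load load load load load load S => load load load load load load load load load S   [S ::= load S]
load load load load load load load load load S => load load load load load load load load load load   [S ::= load]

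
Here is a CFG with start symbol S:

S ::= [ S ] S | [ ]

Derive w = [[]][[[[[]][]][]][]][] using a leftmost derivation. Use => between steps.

S=>[S]S=>[[]]S=>[[]][S]S=>[[]][[S]S]S=>[[]][[[S]S]S]S=>[[]][[[[S]S]S]S]S=>[[]][[[[[]]S]S]S]S=>[[]][[[[[]][]]S]S]S=>[[]][[[[[]][]][]]S]S=>[[]][[[[[]][]][]][]]S=>[[]][[[[[]][]][]][]][]

S => [S]S   [S ::= [ S ] S]
[S]S => [[]]S   [S ::= [ ]]
[[]]S => [[]][S]S   [S ::= [ S ] S]
[[]][S]S => [[]][[S]S]S   [S ::= [ S ] S]
[[]][[S]S]S => [[]][[[S]S]S]S   [S ::= [ S ] S]
[[]][[[S]S]S]S => [[]][[[[S]S]S]S]S   [S ::= [ S ] S]
[[]][[[[S]S]S]S]S => [[]][[[[[]]S]S]S]S   [S ::= [ ]]
[[]][[[[[]]S]S]S]S => [[]][[[[[]][]]S]S]S   [S ::= [ ]]
[[]][[[[[]][]]S]S]S => [[]][[[[[]][]][]]S]S   [S ::= [ ]]
[[]][[[[[]][]][]]S]S => [[]][[[[[]][]][]][]]S   [S ::= [ ]]
[[]][[[[[]][]][]][]]S => [[]][[[[[]][]][]][]][]   [S ::= [ ]]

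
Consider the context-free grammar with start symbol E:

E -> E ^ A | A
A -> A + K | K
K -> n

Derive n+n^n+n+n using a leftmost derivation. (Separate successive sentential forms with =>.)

E => E^A => A^A => A+K^A => K+K^A => n+K^A => n+n^A => n+n^A+K => n+n^A+K+K => n+n^K+K+K => n+n^n+K+K => n+n^n+n+K => n+n^n+n+n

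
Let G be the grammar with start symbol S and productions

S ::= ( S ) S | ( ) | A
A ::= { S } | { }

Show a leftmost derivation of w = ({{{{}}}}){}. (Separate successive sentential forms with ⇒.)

S ⇒ (S)S ⇒ (A)S ⇒ ({S})S ⇒ ({A})S ⇒ ({{S}})S ⇒ ({{A}})S ⇒ ({{{S}}})S ⇒ ({{{A}}})S ⇒ ({{{{}}}})S ⇒ ({{{{}}}})A ⇒ ({{{{}}}}){}

S ⇒ (S)S   [S ::= ( S ) S]
(S)S ⇒ (A)S   [S ::= A]
(A)S ⇒ ({S})S   [A ::= { S }]
({S})S ⇒ ({A})S   [S ::= A]
({A})S ⇒ ({{S}})S   [A ::= { S }]
({{S}})S ⇒ ({{A}})S   [S ::= A]
({{A}})S ⇒ ({{{S}}})S   [A ::= { S }]
({{{S}}})S ⇒ ({{{A}}})S   [S ::= A]
({{{A}}})S ⇒ ({{{{}}}})S   [A ::= { }]
({{{{}}}})S ⇒ ({{{{}}}})A   [S ::= A]
({{{{}}}})A ⇒ ({{{{}}}}){}   [A ::= { }]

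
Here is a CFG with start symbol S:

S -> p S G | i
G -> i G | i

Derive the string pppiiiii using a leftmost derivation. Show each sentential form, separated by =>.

S => pSG   [S -> p S G]
pSG => ppSGG   [S -> p S G]
ppSGG => pppSGGG   [S -> p S G]
pppSGGG => pppiGGG   [S -> i]
pppiGGG => pppiiGG   [G -> i]
pppiiGG => pppiiiGG   [G -> i G]
pppiiiGG => pppiiiiG   [G -> i]
pppiiiiG => pppiiiii   [G -> i]

S=>pSG=>ppSGG=>pppSGGG=>pppiGGG=>pppiiGG=>pppiiiGG=>pppiiiiG=>pppiiiii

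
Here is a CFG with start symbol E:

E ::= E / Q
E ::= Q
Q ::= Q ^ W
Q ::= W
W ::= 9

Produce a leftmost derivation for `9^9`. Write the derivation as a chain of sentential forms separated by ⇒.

E ⇒ Q   [E ::= Q]
Q ⇒ Q^W   [Q ::= Q ^ W]
Q^W ⇒ W^W   [Q ::= W]
W^W ⇒ 9^W   [W ::= 9]
9^W ⇒ 9^9   [W ::= 9]

E ⇒ Q ⇒ Q^W ⇒ W^W ⇒ 9^W ⇒ 9^9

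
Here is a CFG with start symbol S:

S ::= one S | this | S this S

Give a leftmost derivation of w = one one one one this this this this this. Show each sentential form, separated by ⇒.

S ⇒ one S   [S ::= one S]
one S ⇒ one S this S   [S ::= S this S]
one S this S ⇒ one one S this S   [S ::= one S]
one one S this S ⇒ one one S this S this S   [S ::= S this S]
one one S this S this S ⇒ one one one S this S this S   [S ::= one S]
one one one S this S this S ⇒ one one one one S this S this S   [S ::= one S]
one one one one S this S this S ⇒ one one one one this this S this S   [S ::= this]
one one one one this this S this S ⇒ one one one one this this this this S   [S ::= this]
one one one one this this this this S ⇒ one one one one this this this this this   [S ::= this]

S ⇒ one S ⇒ one S this S ⇒ one one S this S ⇒ one one S this S this S ⇒ one one one S this S this S ⇒ one one one one S this S this S ⇒ one one one one this this S this S ⇒ one one one one this this this this S ⇒ one one one one this this this this this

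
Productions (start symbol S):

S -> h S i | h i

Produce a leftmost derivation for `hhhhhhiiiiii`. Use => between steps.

S => hSi   [S -> h S i]
hSi => hhSii   [S -> h S i]
hhSii => hhhSiii   [S -> h S i]
hhhSiii => hhhhSiiii   [S -> h S i]
hhhhSiiii => hhhhhSiiiii   [S -> h S i]
hhhhhSiiiii => hhhhhhiiiiii   [S -> h i]

S=>hSi=>hhSii=>hhhSiii=>hhhhSiiii=>hhhhhSiiiii=>hhhhhhiiiiii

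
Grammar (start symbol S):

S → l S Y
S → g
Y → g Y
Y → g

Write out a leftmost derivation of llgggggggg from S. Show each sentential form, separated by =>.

S=>lSY=>llSYY=>llgYY=>llggYY=>llgggYY=>llggggYY=>llgggggYY=>llggggggY=>llgggggggY=>llgggggggg

S => lSY   [S → l S Y]
lSY => llSYY   [S → l S Y]
llSYY => llgYY   [S → g]
llgYY => llggYY   [Y → g Y]
llggYY => llgggYY   [Y → g Y]
llgggYY => llggggYY   [Y → g Y]
llggggYY => llgggggYY   [Y → g Y]
llgggggYY => llggggggY   [Y → g]
llggggggY => llgggggggY   [Y → g Y]
llgggggggY => llgggggggg   [Y → g]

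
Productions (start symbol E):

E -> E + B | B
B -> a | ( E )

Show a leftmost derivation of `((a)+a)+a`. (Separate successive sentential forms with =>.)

E => E+B => B+B => (E)+B => (E+B)+B => (B+B)+B => ((E)+B)+B => ((B)+B)+B => ((a)+B)+B => ((a)+a)+B => ((a)+a)+a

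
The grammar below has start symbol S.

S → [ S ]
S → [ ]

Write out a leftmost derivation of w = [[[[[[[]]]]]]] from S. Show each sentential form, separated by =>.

S => [S] => [[S]] => [[[S]]] => [[[[S]]]] => [[[[[S]]]]] => [[[[[[S]]]]]] => [[[[[[[]]]]]]]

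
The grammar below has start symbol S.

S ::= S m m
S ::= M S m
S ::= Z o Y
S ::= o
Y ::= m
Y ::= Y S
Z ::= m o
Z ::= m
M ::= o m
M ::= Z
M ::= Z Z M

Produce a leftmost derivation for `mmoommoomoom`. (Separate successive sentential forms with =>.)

S=>MSm=>ZSm=>mSm=>mZoYm=>mmooYm=>mmooYSm=>mmooYSSm=>mmooYSSSm=>mmoomSSSm=>mmoomZoYSSm=>mmoommooYSSm=>mmoommoomSSm=>mmoommoomoSm=>mmoommoomoom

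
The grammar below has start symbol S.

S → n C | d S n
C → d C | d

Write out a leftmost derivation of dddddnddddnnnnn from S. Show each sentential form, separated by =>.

S=>dSn=>ddSnn=>dddSnnn=>ddddSnnnn=>dddddSnnnnn=>dddddnCnnnnn=>dddddndCnnnnn=>dddddnddCnnnnn=>dddddndddCnnnnn=>dddddnddddnnnnn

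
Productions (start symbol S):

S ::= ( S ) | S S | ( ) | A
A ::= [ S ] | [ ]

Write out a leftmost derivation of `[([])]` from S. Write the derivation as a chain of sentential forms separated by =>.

S => A   [S ::= A]
A => [S]   [A ::= [ S ]]
[S] => [(S)]   [S ::= ( S )]
[(S)] => [(A)]   [S ::= A]
[(A)] => [([])]   [A ::= [ ]]

S => A => [S] => [(S)] => [(A)] => [([])]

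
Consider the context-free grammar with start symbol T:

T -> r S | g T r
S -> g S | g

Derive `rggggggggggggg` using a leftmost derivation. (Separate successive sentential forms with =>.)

T=>rS=>rgS=>rggS=>rgggS=>rggggS=>rgggggS=>rggggggS=>rgggggggS=>rggggggggS=>rgggggggggS=>rggggggggggS=>rgggggggggggS=>rggggggggggggS=>rggggggggggggg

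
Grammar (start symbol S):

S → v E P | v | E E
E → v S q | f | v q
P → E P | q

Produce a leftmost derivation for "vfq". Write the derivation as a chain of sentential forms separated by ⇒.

S⇒vEP⇒vfP⇒vfq

S ⇒ vEP   [S → v E P]
vEP ⇒ vfP   [E → f]
vfP ⇒ vfq   [P → q]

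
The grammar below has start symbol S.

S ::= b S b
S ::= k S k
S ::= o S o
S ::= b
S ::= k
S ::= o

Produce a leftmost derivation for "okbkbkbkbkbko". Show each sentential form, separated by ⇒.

S ⇒ oSo   [S ::= o S o]
oSo ⇒ okSko   [S ::= k S k]
okSko ⇒ okbSbko   [S ::= b S b]
okbSbko ⇒ okbkSkbko   [S ::= k S k]
okbkSkbko ⇒ okbkbSbkbko   [S ::= b S b]
okbkbSbkbko ⇒ okbkbkSkbkbko   [S ::= k S k]
okbkbkSkbkbko ⇒ okbkbkbkbkbko   [S ::= b]

S⇒oSo⇒okSko⇒okbSbko⇒okbkSkbko⇒okbkbSbkbko⇒okbkbkSkbkbko⇒okbkbkbkbkbko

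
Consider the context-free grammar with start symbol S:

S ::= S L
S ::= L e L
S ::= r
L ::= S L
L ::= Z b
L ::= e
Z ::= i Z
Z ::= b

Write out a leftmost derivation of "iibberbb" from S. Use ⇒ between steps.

S⇒LeL⇒ZbeL⇒iZbeL⇒iiZbeL⇒iibbeL⇒iibbeSL⇒iibberL⇒iibberZb⇒iibberbb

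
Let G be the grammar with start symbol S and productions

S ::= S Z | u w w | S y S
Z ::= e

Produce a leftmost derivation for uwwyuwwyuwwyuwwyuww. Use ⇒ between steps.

S ⇒ SyS   [S ::= S y S]
SyS ⇒ SySyS   [S ::= S y S]
SySyS ⇒ SySySyS   [S ::= S y S]
SySySyS ⇒ SySySySyS   [S ::= S y S]
SySySySyS ⇒ uwwySySySyS   [S ::= u w w]
uwwySySySyS ⇒ uwwyuwwySySyS   [S ::= u w w]
uwwyuwwySySyS ⇒ uwwyuwwyuwwySyS   [S ::= u w w]
uwwyuwwyuwwySyS ⇒ uwwyuwwyuwwyuwwyS   [S ::= u w w]
uwwyuwwyuwwyuwwyS ⇒ uwwyuwwyuwwyuwwyuww   [S ::= u w w]

S ⇒ SyS ⇒ SySyS ⇒ SySySyS ⇒ SySySySyS ⇒ uwwySySySyS ⇒ uwwyuwwySySyS ⇒ uwwyuwwyuwwySyS ⇒ uwwyuwwyuwwyuwwyS ⇒ uwwyuwwyuwwyuwwyuww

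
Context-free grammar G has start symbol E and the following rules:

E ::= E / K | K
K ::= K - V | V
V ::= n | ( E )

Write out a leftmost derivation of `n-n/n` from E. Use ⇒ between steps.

E⇒E/K⇒K/K⇒K-V/K⇒V-V/K⇒n-V/K⇒n-n/K⇒n-n/V⇒n-n/n

E ⇒ E/K   [E ::= E / K]
E/K ⇒ K/K   [E ::= K]
K/K ⇒ K-V/K   [K ::= K - V]
K-V/K ⇒ V-V/K   [K ::= V]
V-V/K ⇒ n-V/K   [V ::= n]
n-V/K ⇒ n-n/K   [V ::= n]
n-n/K ⇒ n-n/V   [K ::= V]
n-n/V ⇒ n-n/n   [V ::= n]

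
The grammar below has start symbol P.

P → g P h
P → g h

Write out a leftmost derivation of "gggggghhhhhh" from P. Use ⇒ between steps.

P ⇒ gPh ⇒ ggPhh ⇒ gggPhhh ⇒ ggggPhhhh ⇒ gggggPhhhhh ⇒ gggggghhhhhh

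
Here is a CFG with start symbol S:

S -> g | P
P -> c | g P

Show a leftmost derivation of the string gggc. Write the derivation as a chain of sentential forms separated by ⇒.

S ⇒ P   [S -> P]
P ⇒ gP   [P -> g P]
gP ⇒ ggP   [P -> g P]
ggP ⇒ gggP   [P -> g P]
gggP ⇒ gggc   [P -> c]

S ⇒ P ⇒ gP ⇒ ggP ⇒ gggP ⇒ gggc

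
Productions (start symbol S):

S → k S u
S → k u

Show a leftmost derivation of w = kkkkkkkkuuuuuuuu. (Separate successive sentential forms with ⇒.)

S ⇒ kSu ⇒ kkSuu ⇒ kkkSuuu ⇒ kkkkSuuuu ⇒ kkkkkSuuuuu ⇒ kkkkkkSuuuuuu ⇒ kkkkkkkSuuuuuuu ⇒ kkkkkkkkuuuuuuuu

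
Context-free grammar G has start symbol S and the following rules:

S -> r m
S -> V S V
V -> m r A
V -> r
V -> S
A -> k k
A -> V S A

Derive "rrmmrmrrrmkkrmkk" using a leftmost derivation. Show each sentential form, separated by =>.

S => VSV   [S -> V S V]
VSV => rSV   [V -> r]
rSV => rrmV   [S -> r m]
rrmV => rrmmrA   [V -> m r A]
rrmmrA => rrmmrVSA   [A -> V S A]
rrmmrVSA => rrmmrmrASA   [V -> m r A]
rrmmrmrASA => rrmmrmrVSASA   [A -> V S A]
rrmmrmrVSASA => rrmmrmrrSASA   [V -> r]
rrmmrmrrSASA => rrmmrmrrrmASA   [S -> r m]
rrmmrmrrrmASA => rrmmrmrrrmkkSA   [A -> k k]
rrmmrmrrrmkkSA => rrmmrmrrrmkkrmA   [S -> r m]
rrmmrmrrrmkkrmA => rrmmrmrrrmkkrmkk   [A -> k k]

S => VSV => rSV => rrmV => rrmmrA => rrmmrVSA => rrmmrmrASA => rrmmrmrVSASA => rrmmrmrrSASA => rrmmrmrrrmASA => rrmmrmrrrmkkSA => rrmmrmrrrmkkrmA => rrmmrmrrrmkkrmkk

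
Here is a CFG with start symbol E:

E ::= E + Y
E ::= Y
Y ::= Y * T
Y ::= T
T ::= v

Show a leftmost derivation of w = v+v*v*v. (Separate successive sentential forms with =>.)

E => E+Y => Y+Y => T+Y => v+Y => v+Y*T => v+Y*T*T => v+T*T*T => v+v*T*T => v+v*v*T => v+v*v*v

E => E+Y   [E ::= E + Y]
E+Y => Y+Y   [E ::= Y]
Y+Y => T+Y   [Y ::= T]
T+Y => v+Y   [T ::= v]
v+Y => v+Y*T   [Y ::= Y * T]
v+Y*T => v+Y*T*T   [Y ::= Y * T]
v+Y*T*T => v+T*T*T   [Y ::= T]
v+T*T*T => v+v*T*T   [T ::= v]
v+v*T*T => v+v*v*T   [T ::= v]
v+v*v*T => v+v*v*v   [T ::= v]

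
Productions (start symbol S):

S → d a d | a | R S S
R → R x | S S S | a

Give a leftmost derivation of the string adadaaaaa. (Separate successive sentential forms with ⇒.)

S ⇒ RSS ⇒ SSSSS ⇒ RSSSSSS ⇒ aSSSSSS ⇒ adadSSSSS ⇒ adadaSSSS ⇒ adadaaSSS ⇒ adadaaaSS ⇒ adadaaaaS ⇒ adadaaaaa

S ⇒ RSS   [S → R S S]
RSS ⇒ SSSSS   [R → S S S]
SSSSS ⇒ RSSSSSS   [S → R S S]
RSSSSSS ⇒ aSSSSSS   [R → a]
aSSSSSS ⇒ adadSSSSS   [S → d a d]
adadSSSSS ⇒ adadaSSSS   [S → a]
adadaSSSS ⇒ adadaaSSS   [S → a]
adadaaSSS ⇒ adadaaaSS   [S → a]
adadaaaSS ⇒ adadaaaaS   [S → a]
adadaaaaS ⇒ adadaaaaa   [S → a]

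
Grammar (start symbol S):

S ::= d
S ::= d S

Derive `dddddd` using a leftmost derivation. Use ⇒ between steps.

S ⇒ dS   [S ::= d S]
dS ⇒ ddS   [S ::= d S]
ddS ⇒ dddS   [S ::= d S]
dddS ⇒ ddddS   [S ::= d S]
ddddS ⇒ dddddS   [S ::= d S]
dddddS ⇒ dddddd   [S ::= d]

S⇒dS⇒ddS⇒dddS⇒ddddS⇒dddddS⇒dddddd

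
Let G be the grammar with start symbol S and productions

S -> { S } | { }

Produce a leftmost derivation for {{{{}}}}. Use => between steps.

S=>{S}=>{{S}}=>{{{S}}}=>{{{{}}}}

S => {S}   [S -> { S }]
{S} => {{S}}   [S -> { S }]
{{S}} => {{{S}}}   [S -> { S }]
{{{S}}} => {{{{}}}}   [S -> { }]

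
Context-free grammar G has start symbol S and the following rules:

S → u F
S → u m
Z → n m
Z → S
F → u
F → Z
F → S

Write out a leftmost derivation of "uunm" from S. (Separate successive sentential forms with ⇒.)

S ⇒ uF   [S → u F]
uF ⇒ uZ   [F → Z]
uZ ⇒ uS   [Z → S]
uS ⇒ uuF   [S → u F]
uuF ⇒ uuZ   [F → Z]
uuZ ⇒ uunm   [Z → n m]

S ⇒ uF ⇒ uZ ⇒ uS ⇒ uuF ⇒ uuZ ⇒ uunm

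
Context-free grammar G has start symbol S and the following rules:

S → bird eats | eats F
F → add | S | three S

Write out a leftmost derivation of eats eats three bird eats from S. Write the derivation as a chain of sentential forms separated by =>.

S => eats F => eats S => eats eats F => eats eats three S => eats eats three bird eats

S => eats F   [S → eats F]
eats F => eats S   [F → S]
eats S => eats eats F   [S → eats F]
eats eats F => eats eats three S   [F → three S]
eats eats three S => eats eats three bird eats   [S → bird eats]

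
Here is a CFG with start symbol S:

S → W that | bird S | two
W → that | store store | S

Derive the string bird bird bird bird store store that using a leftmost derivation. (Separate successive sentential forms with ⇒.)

S ⇒ bird S ⇒ bird bird S ⇒ bird bird bird S ⇒ bird bird bird bird S ⇒ bird bird bird bird W that ⇒ bird bird bird bird store store that

S ⇒ bird S   [S → bird S]
bird S ⇒ bird bird S   [S → bird S]
bird bird S ⇒ bird bird bird S   [S → bird S]
bird bird bird S ⇒ bird bird bird bird S   [S → bird S]
bird bird bird bird S ⇒ bird bird bird bird W that   [S → W that]
bird bird bird bird W that ⇒ bird bird bird bird store store that   [W → store store]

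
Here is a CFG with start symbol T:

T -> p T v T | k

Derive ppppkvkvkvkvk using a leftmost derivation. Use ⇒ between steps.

T ⇒ pTvT ⇒ ppTvTvT ⇒ pppTvTvTvT ⇒ ppppTvTvTvTvT ⇒ ppppkvTvTvTvT ⇒ ppppkvkvTvTvT ⇒ ppppkvkvkvTvT ⇒ ppppkvkvkvkvT ⇒ ppppkvkvkvkvk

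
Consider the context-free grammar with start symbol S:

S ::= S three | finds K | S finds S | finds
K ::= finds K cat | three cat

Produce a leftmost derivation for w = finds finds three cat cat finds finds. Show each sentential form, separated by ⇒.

S ⇒ S finds S ⇒ finds K finds S ⇒ finds finds K cat finds S ⇒ finds finds three cat cat finds S ⇒ finds finds three cat cat finds finds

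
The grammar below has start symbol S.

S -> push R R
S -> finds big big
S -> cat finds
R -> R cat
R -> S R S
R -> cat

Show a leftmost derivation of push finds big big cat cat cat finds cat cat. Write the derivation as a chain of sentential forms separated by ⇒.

S ⇒ push R R   [S -> push R R]
push R R ⇒ push R cat R   [R -> R cat]
push R cat R ⇒ push S R S cat R   [R -> S R S]
push S R S cat R ⇒ push finds big big R S cat R   [S -> finds big big]
push finds big big R S cat R ⇒ push finds big big R cat S cat R   [R -> R cat]
push finds big big R cat S cat R ⇒ push finds big big cat cat S cat R   [R -> cat]
push finds big big cat cat S cat R ⇒ push finds big big cat cat cat finds cat R   [S -> cat finds]
push finds big big cat cat cat finds cat R ⇒ push finds big big cat cat cat finds cat cat   [R -> cat]

S ⇒ push R R ⇒ push R cat R ⇒ push S R S cat R ⇒ push finds big big R S cat R ⇒ push finds big big R cat S cat R ⇒ push finds big big cat cat S cat R ⇒ push finds big big cat cat cat finds cat R ⇒ push finds big big cat cat cat finds cat cat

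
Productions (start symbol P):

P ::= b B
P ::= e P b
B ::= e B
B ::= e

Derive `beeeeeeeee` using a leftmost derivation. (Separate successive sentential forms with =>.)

P => bB   [P ::= b B]
bB => beB   [B ::= e B]
beB => beeB   [B ::= e B]
beeB => beeeB   [B ::= e B]
beeeB => beeeeB   [B ::= e B]
beeeeB => beeeeeB   [B ::= e B]
beeeeeB => beeeeeeB   [B ::= e B]
beeeeeeB => beeeeeeeB   [B ::= e B]
beeeeeeeB => beeeeeeeeB   [B ::= e B]
beeeeeeeeB => beeeeeeeee   [B ::= e]

P => bB => beB => beeB => beeeB => beeeeB => beeeeeB => beeeeeeB => beeeeeeeB => beeeeeeeeB => beeeeeeeee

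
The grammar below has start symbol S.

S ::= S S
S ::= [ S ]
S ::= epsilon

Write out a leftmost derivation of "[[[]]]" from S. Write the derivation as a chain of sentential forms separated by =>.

S => [S] => [[S]] => [[SS]] => [[SSS]] => [[SSSS]] => [[[S]SSS]] => [[[]SSS]] => [[[]SS]] => [[[]S]] => [[[]]]

S => [S]   [S ::= [ S ]]
[S] => [[S]]   [S ::= [ S ]]
[[S]] => [[SS]]   [S ::= S S]
[[SS]] => [[SSS]]   [S ::= S S]
[[SSS]] => [[SSSS]]   [S ::= S S]
[[SSSS]] => [[[S]SSS]]   [S ::= [ S ]]
[[[S]SSS]] => [[[]SSS]]   [S ::= epsilon]
[[[]SSS]] => [[[]SS]]   [S ::= epsilon]
[[[]SS]] => [[[]S]]   [S ::= epsilon]
[[[]S]] => [[[]]]   [S ::= epsilon]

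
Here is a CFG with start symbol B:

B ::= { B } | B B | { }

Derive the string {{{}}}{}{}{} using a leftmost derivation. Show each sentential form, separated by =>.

B => BB   [B ::= B B]
BB => BBB   [B ::= B B]
BBB => BBBB   [B ::= B B]
BBBB => {B}BBB   [B ::= { B }]
{B}BBB => {{B}}BBB   [B ::= { B }]
{{B}}BBB => {{{}}}BBB   [B ::= { }]
{{{}}}BBB => {{{}}}{}BB   [B ::= { }]
{{{}}}{}BB => {{{}}}{}{}B   [B ::= { }]
{{{}}}{}{}B => {{{}}}{}{}{}   [B ::= { }]

B => BB => BBB => BBBB => {B}BBB => {{B}}BBB => {{{}}}BBB => {{{}}}{}BB => {{{}}}{}{}B => {{{}}}{}{}{}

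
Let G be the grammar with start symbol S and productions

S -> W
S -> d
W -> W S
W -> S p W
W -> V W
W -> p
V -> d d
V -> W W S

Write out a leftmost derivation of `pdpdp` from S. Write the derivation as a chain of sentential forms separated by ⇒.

S⇒W⇒VW⇒WWSW⇒WSWSW⇒pSWSW⇒pdWSW⇒pdpSW⇒pdpdW⇒pdpdp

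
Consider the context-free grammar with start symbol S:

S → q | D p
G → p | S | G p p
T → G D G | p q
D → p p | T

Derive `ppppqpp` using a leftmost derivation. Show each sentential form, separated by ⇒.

S ⇒ Dp ⇒ Tp ⇒ GDGp ⇒ SDGp ⇒ DpDGp ⇒ pppDGp ⇒ pppTGp ⇒ ppppqGp ⇒ ppppqpp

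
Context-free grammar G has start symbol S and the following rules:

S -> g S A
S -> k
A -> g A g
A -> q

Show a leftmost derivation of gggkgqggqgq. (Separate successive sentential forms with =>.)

S=>gSA=>ggSAA=>gggSAAA=>gggkAAA=>gggkgAgAA=>gggkgqgAA=>gggkgqggAgA=>gggkgqggqgA=>gggkgqggqgq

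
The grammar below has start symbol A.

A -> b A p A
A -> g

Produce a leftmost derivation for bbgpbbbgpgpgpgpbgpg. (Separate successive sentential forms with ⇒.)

A ⇒ bApA ⇒ bbApApA ⇒ bbgpApA ⇒ bbgpbApApA ⇒ bbgpbbApApApA ⇒ bbgpbbbApApApApA ⇒ bbgpbbbgpApApApA ⇒ bbgpbbbgpgpApApA ⇒ bbgpbbbgpgpgpApA ⇒ bbgpbbbgpgpgpgpA ⇒ bbgpbbbgpgpgpgpbApA ⇒ bbgpbbbgpgpgpgpbgpA ⇒ bbgpbbbgpgpgpgpbgpg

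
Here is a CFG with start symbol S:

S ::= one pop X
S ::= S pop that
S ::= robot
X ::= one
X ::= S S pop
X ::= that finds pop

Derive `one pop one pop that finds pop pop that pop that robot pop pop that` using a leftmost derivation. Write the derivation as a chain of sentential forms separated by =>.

S => S pop that   [S ::= S pop that]
S pop that => one pop X pop that   [S ::= one pop X]
one pop X pop that => one pop S S pop pop that   [X ::= S S pop]
one pop S S pop pop that => one pop S pop that S pop pop that   [S ::= S pop that]
one pop S pop that S pop pop that => one pop S pop that pop that S pop pop that   [S ::= S pop that]
one pop S pop that pop that S pop pop that => one pop one pop X pop that pop that S pop pop that   [S ::= one pop X]
one pop one pop X pop that pop that S pop pop that => one pop one pop that finds pop pop that pop that S pop pop that   [X ::= that finds pop]
one pop one pop that finds pop pop that pop that S pop pop that => one pop one pop that finds pop pop that pop that robot pop pop that   [S ::= robot]

S => S pop that => one pop X pop that => one pop S S pop pop that => one pop S pop that S pop pop that => one pop S pop that pop that S pop pop that => one pop one pop X pop that pop that S pop pop that => one pop one pop that finds pop pop that pop that S pop pop that => one pop one pop that finds pop pop that pop that robot pop pop that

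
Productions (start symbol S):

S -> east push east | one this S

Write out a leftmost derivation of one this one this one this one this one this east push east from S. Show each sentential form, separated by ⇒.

S ⇒ one this S   [S -> one this S]
one this S ⇒ one this one this S   [S -> one this S]
one this one this S ⇒ one this one this one this S   [S -> one this S]
one this one this one this S ⇒ one this one this one this one this S   [S -> one this S]
one this one this one this one this S ⇒ one this one this one this one this one this S   [S -> one this S]
one this one this one this one this one this S ⇒ one this one this one this one this one this east push east   [S -> east push east]

S ⇒ one this S ⇒ one this one this S ⇒ one this one this one this S ⇒ one this one this one this one this S ⇒ one this one this one this one this one this S ⇒ one this one this one this one this one this east push east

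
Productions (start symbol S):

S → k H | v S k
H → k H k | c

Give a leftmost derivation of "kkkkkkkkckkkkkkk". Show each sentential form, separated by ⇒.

S ⇒ kH   [S → k H]
kH ⇒ kkHk   [H → k H k]
kkHk ⇒ kkkHkk   [H → k H k]
kkkHkk ⇒ kkkkHkkk   [H → k H k]
kkkkHkkk ⇒ kkkkkHkkkk   [H → k H k]
kkkkkHkkkk ⇒ kkkkkkHkkkkk   [H → k H k]
kkkkkkHkkkkk ⇒ kkkkkkkHkkkkkk   [H → k H k]
kkkkkkkHkkkkkk ⇒ kkkkkkkkHkkkkkkk   [H → k H k]
kkkkkkkkHkkkkkkk ⇒ kkkkkkkkckkkkkkk   [H → c]

S⇒kH⇒kkHk⇒kkkHkk⇒kkkkHkkk⇒kkkkkHkkkk⇒kkkkkkHkkkkk⇒kkkkkkkHkkkkkk⇒kkkkkkkkHkkkkkkk⇒kkkkkkkkckkkkkkk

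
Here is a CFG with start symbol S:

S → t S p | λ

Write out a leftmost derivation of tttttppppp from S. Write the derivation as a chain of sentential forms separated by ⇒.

S⇒tSp⇒ttSpp⇒tttSppp⇒ttttSpppp⇒tttttSppppp⇒tttttppppp

S ⇒ tSp   [S → t S p]
tSp ⇒ ttSpp   [S → t S p]
ttSpp ⇒ tttSppp   [S → t S p]
tttSppp ⇒ ttttSpppp   [S → t S p]
ttttSpppp ⇒ tttttSppppp   [S → t S p]
tttttSppppp ⇒ tttttppppp   [S → λ]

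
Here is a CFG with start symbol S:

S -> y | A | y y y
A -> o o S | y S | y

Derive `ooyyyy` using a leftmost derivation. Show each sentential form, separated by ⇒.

S ⇒ A   [S -> A]
A ⇒ ooS   [A -> o o S]
ooS ⇒ ooA   [S -> A]
ooA ⇒ ooyS   [A -> y S]
ooyS ⇒ ooyyyy   [S -> y y y]

S ⇒ A ⇒ ooS ⇒ ooA ⇒ ooyS ⇒ ooyyyy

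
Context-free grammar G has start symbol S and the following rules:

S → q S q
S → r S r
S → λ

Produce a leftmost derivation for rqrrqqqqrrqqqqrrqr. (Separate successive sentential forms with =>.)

S => rSr => rqSqr => rqrSrqr => rqrrSrrqr => rqrrqSqrrqr => rqrrqqSqqrrqr => rqrrqqqSqqqrrqr => rqrrqqqqSqqqqrrqr => rqrrqqqqrSrqqqqrrqr => rqrrqqqqrrqqqqrrqr

S => rSr   [S → r S r]
rSr => rqSqr   [S → q S q]
rqSqr => rqrSrqr   [S → r S r]
rqrSrqr => rqrrSrrqr   [S → r S r]
rqrrSrrqr => rqrrqSqrrqr   [S → q S q]
rqrrqSqrrqr => rqrrqqSqqrrqr   [S → q S q]
rqrrqqSqqrrqr => rqrrqqqSqqqrrqr   [S → q S q]
rqrrqqqSqqqrrqr => rqrrqqqqSqqqqrrqr   [S → q S q]
rqrrqqqqSqqqqrrqr => rqrrqqqqrSrqqqqrrqr   [S → r S r]
rqrrqqqqrSrqqqqrrqr => rqrrqqqqrrqqqqrrqr   [S → λ]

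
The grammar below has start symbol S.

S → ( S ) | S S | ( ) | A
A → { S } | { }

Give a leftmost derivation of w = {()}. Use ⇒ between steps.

S⇒A⇒{S}⇒{()}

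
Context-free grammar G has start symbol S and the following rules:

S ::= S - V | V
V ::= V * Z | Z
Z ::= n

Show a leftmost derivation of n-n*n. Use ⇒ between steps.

S⇒S-V⇒V-V⇒Z-V⇒n-V⇒n-V*Z⇒n-Z*Z⇒n-n*Z⇒n-n*n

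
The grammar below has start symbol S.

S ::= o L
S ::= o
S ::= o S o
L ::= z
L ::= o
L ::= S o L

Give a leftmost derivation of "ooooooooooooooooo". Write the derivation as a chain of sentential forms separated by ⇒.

S ⇒ oL ⇒ oSoL ⇒ ooSooL ⇒ oooSoooL ⇒ ooooSooooL ⇒ oooooLooooL ⇒ oooooSoLooooL ⇒ ooooooSooLooooL ⇒ oooooooSoooLooooL ⇒ oooooooooooLooooL ⇒ ooooooooooooooooL ⇒ ooooooooooooooooo

S ⇒ oL   [S ::= o L]
oL ⇒ oSoL   [L ::= S o L]
oSoL ⇒ ooSooL   [S ::= o S o]
ooSooL ⇒ oooSoooL   [S ::= o S o]
oooSoooL ⇒ ooooSooooL   [S ::= o S o]
ooooSooooL ⇒ oooooLooooL   [S ::= o L]
oooooLooooL ⇒ oooooSoLooooL   [L ::= S o L]
oooooSoLooooL ⇒ ooooooSooLooooL   [S ::= o S o]
ooooooSooLooooL ⇒ oooooooSoooLooooL   [S ::= o S o]
oooooooSoooLooooL ⇒ oooooooooooLooooL   [S ::= o]
oooooooooooLooooL ⇒ ooooooooooooooooL   [L ::= o]
ooooooooooooooooL ⇒ ooooooooooooooooo   [L ::= o]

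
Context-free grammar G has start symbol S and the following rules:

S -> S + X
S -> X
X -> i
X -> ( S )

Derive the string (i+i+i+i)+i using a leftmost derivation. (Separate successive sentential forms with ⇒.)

S ⇒ S+X ⇒ X+X ⇒ (S)+X ⇒ (S+X)+X ⇒ (S+X+X)+X ⇒ (S+X+X+X)+X ⇒ (X+X+X+X)+X ⇒ (i+X+X+X)+X ⇒ (i+i+X+X)+X ⇒ (i+i+i+X)+X ⇒ (i+i+i+i)+X ⇒ (i+i+i+i)+i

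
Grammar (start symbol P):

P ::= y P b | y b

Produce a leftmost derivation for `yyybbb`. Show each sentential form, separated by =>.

P => yPb => yyPbb => yyybbb

P => yPb   [P ::= y P b]
yPb => yyPbb   [P ::= y P b]
yyPbb => yyybbb   [P ::= y b]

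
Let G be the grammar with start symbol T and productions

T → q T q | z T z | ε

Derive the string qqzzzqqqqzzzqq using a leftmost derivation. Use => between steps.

T=>qTq=>qqTqq=>qqzTzqq=>qqzzTzzqq=>qqzzzTzzzqq=>qqzzzqTqzzzqq=>qqzzzqqTqqzzzqq=>qqzzzqqqqzzzqq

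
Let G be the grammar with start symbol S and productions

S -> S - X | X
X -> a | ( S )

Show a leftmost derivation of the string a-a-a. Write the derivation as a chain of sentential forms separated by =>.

S => S-X => S-X-X => X-X-X => a-X-X => a-a-X => a-a-a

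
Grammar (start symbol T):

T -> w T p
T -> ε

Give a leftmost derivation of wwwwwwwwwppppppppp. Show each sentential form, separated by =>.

T => wTp   [T -> w T p]
wTp => wwTpp   [T -> w T p]
wwTpp => wwwTppp   [T -> w T p]
wwwTppp => wwwwTpppp   [T -> w T p]
wwwwTpppp => wwwwwTppppp   [T -> w T p]
wwwwwTppppp => wwwwwwTpppppp   [T -> w T p]
wwwwwwTpppppp => wwwwwwwTppppppp   [T -> w T p]
wwwwwwwTppppppp => wwwwwwwwTpppppppp   [T -> w T p]
wwwwwwwwTpppppppp => wwwwwwwwwTppppppppp   [T -> w T p]
wwwwwwwwwTppppppppp => wwwwwwwwwppppppppp   [T -> ε]

T => wTp => wwTpp => wwwTppp => wwwwTpppp => wwwwwTppppp => wwwwwwTpppppp => wwwwwwwTppppppp => wwwwwwwwTpppppppp => wwwwwwwwwTppppppppp => wwwwwwwwwppppppppp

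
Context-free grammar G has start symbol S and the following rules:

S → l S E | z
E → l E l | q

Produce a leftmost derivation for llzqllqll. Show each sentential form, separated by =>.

S => lSE   [S → l S E]
lSE => llSEE   [S → l S E]
llSEE => llzEE   [S → z]
llzEE => llzqE   [E → q]
llzqE => llzqlEl   [E → l E l]
llzqlEl => llzqllEll   [E → l E l]
llzqllEll => llzqllqll   [E → q]

S => lSE => llSEE => llzEE => llzqE => llzqlEl => llzqllEll => llzqllqll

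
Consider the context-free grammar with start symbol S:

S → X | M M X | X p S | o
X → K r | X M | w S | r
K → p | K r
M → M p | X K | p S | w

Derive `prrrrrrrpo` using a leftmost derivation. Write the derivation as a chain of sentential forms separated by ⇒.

S ⇒ XpS ⇒ KrpS ⇒ KrrpS ⇒ KrrrpS ⇒ KrrrrpS ⇒ KrrrrrpS ⇒ KrrrrrrpS ⇒ KrrrrrrrpS ⇒ prrrrrrrpS ⇒ prrrrrrrpo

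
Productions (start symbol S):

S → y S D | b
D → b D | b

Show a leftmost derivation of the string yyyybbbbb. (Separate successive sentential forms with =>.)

S => ySD   [S → y S D]
ySD => yySDD   [S → y S D]
yySDD => yyySDDD   [S → y S D]
yyySDDD => yyyySDDDD   [S → y S D]
yyyySDDDD => yyyybDDDD   [S → b]
yyyybDDDD => yyyybbDDD   [D → b]
yyyybbDDD => yyyybbbDD   [D → b]
yyyybbbDD => yyyybbbbD   [D → b]
yyyybbbbD => yyyybbbbb   [D → b]

S => ySD => yySDD => yyySDDD => yyyySDDDD => yyyybDDDD => yyyybbDDD => yyyybbbDD => yyyybbbbD => yyyybbbbb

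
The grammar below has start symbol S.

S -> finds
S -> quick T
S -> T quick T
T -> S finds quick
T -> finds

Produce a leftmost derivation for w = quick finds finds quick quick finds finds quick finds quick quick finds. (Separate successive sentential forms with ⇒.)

S ⇒ T quick T ⇒ S finds quick quick T ⇒ quick T finds quick quick T ⇒ quick S finds quick finds quick quick T ⇒ quick T quick T finds quick finds quick quick T ⇒ quick S finds quick quick T finds quick finds quick quick T ⇒ quick finds finds quick quick T finds quick finds quick quick T ⇒ quick finds finds quick quick finds finds quick finds quick quick T ⇒ quick finds finds quick quick finds finds quick finds quick quick finds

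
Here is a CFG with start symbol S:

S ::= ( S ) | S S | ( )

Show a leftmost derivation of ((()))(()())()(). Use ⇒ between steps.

S ⇒ SS ⇒ SSS ⇒ (S)SS ⇒ ((S))SS ⇒ ((()))SS ⇒ ((()))SSS ⇒ ((()))(S)SS ⇒ ((()))(SS)SS ⇒ ((()))(()S)SS ⇒ ((()))(()())SS ⇒ ((()))(()())()S ⇒ ((()))(()())()()

S ⇒ SS   [S ::= S S]
SS ⇒ SSS   [S ::= S S]
SSS ⇒ (S)SS   [S ::= ( S )]
(S)SS ⇒ ((S))SS   [S ::= ( S )]
((S))SS ⇒ ((()))SS   [S ::= ( )]
((()))SS ⇒ ((()))SSS   [S ::= S S]
((()))SSS ⇒ ((()))(S)SS   [S ::= ( S )]
((()))(S)SS ⇒ ((()))(SS)SS   [S ::= S S]
((()))(SS)SS ⇒ ((()))(()S)SS   [S ::= ( )]
((()))(()S)SS ⇒ ((()))(()())SS   [S ::= ( )]
((()))(()())SS ⇒ ((()))(()())()S   [S ::= ( )]
((()))(()())()S ⇒ ((()))(()())()()   [S ::= ( )]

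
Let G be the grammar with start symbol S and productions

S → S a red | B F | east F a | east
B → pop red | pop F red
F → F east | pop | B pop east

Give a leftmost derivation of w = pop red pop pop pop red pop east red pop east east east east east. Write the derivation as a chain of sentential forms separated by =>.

S => B F => pop red F => pop red F east => pop red F east east => pop red F east east east => pop red F east east east east => pop red B pop east east east east east => pop red pop F red pop east east east east east => pop red pop B pop east red pop east east east east east => pop red pop pop F red pop east red pop east east east east east => pop red pop pop pop red pop east red pop east east east east east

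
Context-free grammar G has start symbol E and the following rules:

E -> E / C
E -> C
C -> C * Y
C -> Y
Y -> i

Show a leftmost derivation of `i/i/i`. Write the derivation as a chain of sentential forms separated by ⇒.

E ⇒ E/C   [E -> E / C]
E/C ⇒ E/C/C   [E -> E / C]
E/C/C ⇒ C/C/C   [E -> C]
C/C/C ⇒ Y/C/C   [C -> Y]
Y/C/C ⇒ i/C/C   [Y -> i]
i/C/C ⇒ i/Y/C   [C -> Y]
i/Y/C ⇒ i/i/C   [Y -> i]
i/i/C ⇒ i/i/Y   [C -> Y]
i/i/Y ⇒ i/i/i   [Y -> i]

E ⇒ E/C ⇒ E/C/C ⇒ C/C/C ⇒ Y/C/C ⇒ i/C/C ⇒ i/Y/C ⇒ i/i/C ⇒ i/i/Y ⇒ i/i/i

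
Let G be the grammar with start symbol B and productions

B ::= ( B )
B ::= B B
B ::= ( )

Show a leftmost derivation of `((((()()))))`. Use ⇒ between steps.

B⇒(B)⇒((B))⇒(((B)))⇒((((B))))⇒((((BB))))⇒((((()B))))⇒((((()()))))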